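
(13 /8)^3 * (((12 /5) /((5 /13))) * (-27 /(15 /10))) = -771147 /1600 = -481.97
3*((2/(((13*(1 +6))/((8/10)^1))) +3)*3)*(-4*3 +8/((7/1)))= -939132/3185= -294.86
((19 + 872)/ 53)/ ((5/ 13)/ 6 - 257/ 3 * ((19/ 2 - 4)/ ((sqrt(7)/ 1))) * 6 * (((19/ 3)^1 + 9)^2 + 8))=-33530500461744 * sqrt(7)/ 1370783340981041453 - 21891870/ 1370783340981041453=-0.00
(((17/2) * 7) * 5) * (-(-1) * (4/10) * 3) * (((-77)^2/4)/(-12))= -705551/16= -44096.94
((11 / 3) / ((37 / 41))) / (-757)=-451 / 84027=-0.01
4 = 4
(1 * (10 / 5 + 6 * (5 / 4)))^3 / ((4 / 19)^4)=893871739 / 2048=436460.81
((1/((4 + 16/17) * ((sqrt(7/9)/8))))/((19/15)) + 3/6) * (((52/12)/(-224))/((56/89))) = -98345 * sqrt(7)/5839232 - 1157/75264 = -0.06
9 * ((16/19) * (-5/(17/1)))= -720/323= -2.23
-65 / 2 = -32.50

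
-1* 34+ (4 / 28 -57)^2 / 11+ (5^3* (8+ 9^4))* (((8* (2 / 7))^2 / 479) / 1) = 9215.96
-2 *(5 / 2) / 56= -5 / 56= -0.09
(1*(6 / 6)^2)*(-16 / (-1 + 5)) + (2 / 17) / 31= -2106 / 527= -4.00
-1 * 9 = -9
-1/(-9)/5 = 1/45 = 0.02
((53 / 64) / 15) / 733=53 / 703680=0.00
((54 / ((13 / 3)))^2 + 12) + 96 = 44496 / 169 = 263.29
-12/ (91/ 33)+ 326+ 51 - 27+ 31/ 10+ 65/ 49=2229977/ 6370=350.07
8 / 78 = 4 / 39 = 0.10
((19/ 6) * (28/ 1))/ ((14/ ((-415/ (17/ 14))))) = -110390/ 51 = -2164.51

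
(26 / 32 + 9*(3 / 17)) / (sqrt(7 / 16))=653*sqrt(7) / 476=3.63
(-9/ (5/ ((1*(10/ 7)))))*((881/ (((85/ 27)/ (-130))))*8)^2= -440634522751488/ 2023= -217812418562.28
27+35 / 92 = 2519 / 92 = 27.38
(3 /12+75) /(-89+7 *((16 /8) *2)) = -301 /244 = -1.23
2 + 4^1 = 6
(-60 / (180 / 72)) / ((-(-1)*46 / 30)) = -360 / 23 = -15.65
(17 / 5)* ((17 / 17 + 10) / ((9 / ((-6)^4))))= 26928 / 5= 5385.60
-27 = -27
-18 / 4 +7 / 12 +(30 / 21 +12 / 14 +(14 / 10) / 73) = -1.61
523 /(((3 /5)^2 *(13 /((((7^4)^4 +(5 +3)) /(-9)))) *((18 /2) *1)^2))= -144840189065879225 /28431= -5094445818503.72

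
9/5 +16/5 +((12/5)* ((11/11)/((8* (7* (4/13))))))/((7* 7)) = 68639/13720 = 5.00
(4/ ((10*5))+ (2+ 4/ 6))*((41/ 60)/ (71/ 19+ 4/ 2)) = 80237/ 245250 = 0.33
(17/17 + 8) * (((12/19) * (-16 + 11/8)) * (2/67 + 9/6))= -647595/5092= -127.18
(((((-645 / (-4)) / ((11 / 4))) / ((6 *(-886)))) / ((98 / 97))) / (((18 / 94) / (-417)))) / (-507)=-136245715 / 2905438536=-0.05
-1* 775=-775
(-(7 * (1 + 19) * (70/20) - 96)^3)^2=3740910611784256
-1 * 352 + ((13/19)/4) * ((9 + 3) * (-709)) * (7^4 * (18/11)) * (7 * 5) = -41825805698/209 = -200123472.24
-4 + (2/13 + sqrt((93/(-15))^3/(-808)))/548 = -14247/3562 + 31 * sqrt(31310)/5534800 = -4.00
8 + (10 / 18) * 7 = 107 / 9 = 11.89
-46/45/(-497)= 46/22365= 0.00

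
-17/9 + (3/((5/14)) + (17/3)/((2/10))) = 1568/45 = 34.84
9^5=59049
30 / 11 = 2.73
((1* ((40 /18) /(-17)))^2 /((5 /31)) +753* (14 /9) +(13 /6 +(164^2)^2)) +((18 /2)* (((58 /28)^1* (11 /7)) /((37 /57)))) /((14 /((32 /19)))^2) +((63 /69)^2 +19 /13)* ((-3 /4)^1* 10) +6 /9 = 393129336998461759597357 /543449716731558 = 723395973.71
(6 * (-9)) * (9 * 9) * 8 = -34992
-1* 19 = -19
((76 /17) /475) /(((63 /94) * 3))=376 /80325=0.00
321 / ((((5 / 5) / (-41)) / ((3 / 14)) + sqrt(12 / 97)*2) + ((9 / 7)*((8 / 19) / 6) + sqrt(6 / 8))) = 1018740366 / (-74884 + 130872*sqrt(291) + 1586823*sqrt(3)) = 207.65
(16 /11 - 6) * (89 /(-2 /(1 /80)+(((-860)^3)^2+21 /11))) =-4450 /4450239586495998261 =-0.00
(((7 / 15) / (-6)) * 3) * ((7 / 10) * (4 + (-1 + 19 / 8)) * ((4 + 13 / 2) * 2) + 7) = -48167 / 2400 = -20.07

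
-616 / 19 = -32.42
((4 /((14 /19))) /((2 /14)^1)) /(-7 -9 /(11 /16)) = -418 /221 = -1.89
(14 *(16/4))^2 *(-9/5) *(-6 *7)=1185408/5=237081.60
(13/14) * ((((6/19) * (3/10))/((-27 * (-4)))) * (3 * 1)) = 0.00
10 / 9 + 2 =28 / 9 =3.11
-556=-556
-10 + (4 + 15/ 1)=9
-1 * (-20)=20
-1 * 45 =-45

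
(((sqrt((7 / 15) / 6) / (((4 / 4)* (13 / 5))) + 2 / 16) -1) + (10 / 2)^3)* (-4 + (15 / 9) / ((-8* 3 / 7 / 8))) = -23501 / 24 -71* sqrt(70) / 702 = -980.05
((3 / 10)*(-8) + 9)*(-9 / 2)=-297 / 10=-29.70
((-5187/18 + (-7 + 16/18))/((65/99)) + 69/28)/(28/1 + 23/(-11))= -8923783/518700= -17.20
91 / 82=1.11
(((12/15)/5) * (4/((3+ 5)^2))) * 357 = 357/100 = 3.57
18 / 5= 3.60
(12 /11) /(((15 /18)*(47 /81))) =5832 /2585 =2.26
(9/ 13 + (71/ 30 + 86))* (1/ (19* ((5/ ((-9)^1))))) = -104199/ 12350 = -8.44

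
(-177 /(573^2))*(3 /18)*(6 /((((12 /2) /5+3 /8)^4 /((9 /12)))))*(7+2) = -0.00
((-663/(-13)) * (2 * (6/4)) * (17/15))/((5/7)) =6069/25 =242.76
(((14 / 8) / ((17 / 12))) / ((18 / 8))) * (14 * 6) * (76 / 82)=29792 / 697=42.74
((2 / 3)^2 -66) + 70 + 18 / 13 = 682 / 117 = 5.83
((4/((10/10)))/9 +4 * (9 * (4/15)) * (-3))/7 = -1276/315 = -4.05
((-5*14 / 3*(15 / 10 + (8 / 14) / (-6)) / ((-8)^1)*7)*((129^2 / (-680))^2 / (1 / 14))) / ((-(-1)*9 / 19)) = 187791320129 / 369920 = 507653.87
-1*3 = -3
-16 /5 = -3.20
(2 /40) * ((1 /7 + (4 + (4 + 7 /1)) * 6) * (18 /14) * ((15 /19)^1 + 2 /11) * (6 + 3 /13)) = 13339971 /380380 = 35.07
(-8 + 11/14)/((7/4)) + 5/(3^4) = -16117/3969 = -4.06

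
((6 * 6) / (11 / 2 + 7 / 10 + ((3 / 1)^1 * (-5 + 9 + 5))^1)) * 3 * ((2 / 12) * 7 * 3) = 11.39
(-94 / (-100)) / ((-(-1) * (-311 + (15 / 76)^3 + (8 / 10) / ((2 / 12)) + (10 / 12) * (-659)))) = -30947808 / 28161154715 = -0.00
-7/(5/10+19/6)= -21/11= -1.91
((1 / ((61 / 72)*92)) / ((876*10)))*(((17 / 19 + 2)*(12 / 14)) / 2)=99 / 54486908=0.00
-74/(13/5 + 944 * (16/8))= -370/9453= -0.04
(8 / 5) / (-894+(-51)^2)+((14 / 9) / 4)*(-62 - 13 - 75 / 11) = -2987162 / 93885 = -31.82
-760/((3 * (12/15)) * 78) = -475/117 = -4.06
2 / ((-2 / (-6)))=6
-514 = -514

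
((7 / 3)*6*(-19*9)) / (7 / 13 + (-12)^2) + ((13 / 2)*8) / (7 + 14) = -555854 / 39459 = -14.09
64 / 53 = 1.21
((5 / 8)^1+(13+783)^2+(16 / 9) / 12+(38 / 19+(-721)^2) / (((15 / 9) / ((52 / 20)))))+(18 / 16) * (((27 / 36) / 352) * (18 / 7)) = 38441790662521 / 26611200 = 1444571.86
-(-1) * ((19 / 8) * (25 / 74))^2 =225625 / 350464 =0.64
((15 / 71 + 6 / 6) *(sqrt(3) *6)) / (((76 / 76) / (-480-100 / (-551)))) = -136420080 *sqrt(3) / 39121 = -6039.89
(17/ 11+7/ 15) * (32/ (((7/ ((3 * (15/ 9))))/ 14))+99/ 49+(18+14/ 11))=20357908/ 29645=686.72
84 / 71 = 1.18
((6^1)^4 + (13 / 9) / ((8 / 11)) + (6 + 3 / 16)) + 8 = 188953 / 144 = 1312.17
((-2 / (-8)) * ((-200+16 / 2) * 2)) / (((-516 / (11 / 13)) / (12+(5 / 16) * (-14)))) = 671 / 559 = 1.20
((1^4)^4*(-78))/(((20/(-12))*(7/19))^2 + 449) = -126711/730013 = -0.17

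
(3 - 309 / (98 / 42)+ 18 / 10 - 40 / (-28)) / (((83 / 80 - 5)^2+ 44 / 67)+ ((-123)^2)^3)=-54114560 / 1484859785243257563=-0.00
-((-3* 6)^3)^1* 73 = 425736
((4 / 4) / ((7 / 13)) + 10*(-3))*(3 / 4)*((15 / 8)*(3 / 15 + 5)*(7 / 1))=-23049 / 16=-1440.56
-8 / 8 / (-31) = 1 / 31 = 0.03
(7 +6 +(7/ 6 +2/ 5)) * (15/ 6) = 437/ 12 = 36.42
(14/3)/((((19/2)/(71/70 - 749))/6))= -209436/95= -2204.59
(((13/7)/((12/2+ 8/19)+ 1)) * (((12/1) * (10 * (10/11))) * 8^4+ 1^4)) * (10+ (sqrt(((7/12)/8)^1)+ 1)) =173436731 * sqrt(42)/37224+ 173436731/141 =1260243.27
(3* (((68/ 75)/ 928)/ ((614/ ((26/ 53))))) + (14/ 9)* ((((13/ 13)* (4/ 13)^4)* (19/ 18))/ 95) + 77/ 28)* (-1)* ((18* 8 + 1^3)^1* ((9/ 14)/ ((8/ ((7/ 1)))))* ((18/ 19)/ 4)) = -600424210374031/ 11301893873920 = -53.13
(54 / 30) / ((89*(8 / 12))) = 27 / 890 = 0.03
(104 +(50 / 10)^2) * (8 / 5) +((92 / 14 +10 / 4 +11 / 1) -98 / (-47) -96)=436111 / 3290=132.56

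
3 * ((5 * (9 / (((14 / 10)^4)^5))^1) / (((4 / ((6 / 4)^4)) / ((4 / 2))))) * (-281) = -293038845062255859375 / 2553352521523584032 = -114.77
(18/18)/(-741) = -1/741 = -0.00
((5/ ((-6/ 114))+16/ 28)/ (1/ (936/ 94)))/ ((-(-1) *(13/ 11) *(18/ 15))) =-663.01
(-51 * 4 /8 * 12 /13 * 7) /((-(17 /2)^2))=504 /221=2.28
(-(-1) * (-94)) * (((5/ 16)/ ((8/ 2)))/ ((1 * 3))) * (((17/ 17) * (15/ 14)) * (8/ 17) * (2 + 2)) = -1175/ 238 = -4.94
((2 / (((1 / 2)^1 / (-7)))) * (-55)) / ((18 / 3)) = 770 / 3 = 256.67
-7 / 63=-1 / 9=-0.11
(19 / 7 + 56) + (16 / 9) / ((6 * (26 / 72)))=16253 / 273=59.53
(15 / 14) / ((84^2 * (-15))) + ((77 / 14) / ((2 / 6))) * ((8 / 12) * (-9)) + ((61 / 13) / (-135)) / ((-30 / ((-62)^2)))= -27318531533 / 288943200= -94.55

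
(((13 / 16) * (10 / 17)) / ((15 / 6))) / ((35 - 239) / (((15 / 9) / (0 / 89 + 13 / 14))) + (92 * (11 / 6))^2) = 4095 / 606931144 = 0.00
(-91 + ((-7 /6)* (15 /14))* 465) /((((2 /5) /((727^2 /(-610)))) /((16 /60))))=1421214481 /3660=388309.97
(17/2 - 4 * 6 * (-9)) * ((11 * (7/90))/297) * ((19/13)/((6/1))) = 59717/379080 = 0.16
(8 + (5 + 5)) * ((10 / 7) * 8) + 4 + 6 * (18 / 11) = 16904 / 77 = 219.53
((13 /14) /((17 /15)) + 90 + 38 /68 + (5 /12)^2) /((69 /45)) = 7844155 /131376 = 59.71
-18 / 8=-9 / 4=-2.25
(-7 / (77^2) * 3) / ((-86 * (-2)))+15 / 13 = 2185221 / 1893892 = 1.15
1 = 1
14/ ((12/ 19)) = 133/ 6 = 22.17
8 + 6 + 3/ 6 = 29/ 2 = 14.50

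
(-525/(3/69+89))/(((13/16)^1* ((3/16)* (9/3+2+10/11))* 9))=-8855/12168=-0.73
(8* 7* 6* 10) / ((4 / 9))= 7560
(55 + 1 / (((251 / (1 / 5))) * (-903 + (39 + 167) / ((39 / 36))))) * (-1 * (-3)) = 639654662 / 3876695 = 165.00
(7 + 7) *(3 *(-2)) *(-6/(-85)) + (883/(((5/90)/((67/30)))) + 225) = 3035832/85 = 35715.67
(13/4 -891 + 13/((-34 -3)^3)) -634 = -308324863/202612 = -1521.75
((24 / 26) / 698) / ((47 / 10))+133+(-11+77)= 42434621 / 213239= 199.00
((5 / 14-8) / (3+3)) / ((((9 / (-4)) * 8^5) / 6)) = 0.00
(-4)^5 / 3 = -1024 / 3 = -341.33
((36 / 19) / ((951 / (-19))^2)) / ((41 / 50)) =3800 / 4120049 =0.00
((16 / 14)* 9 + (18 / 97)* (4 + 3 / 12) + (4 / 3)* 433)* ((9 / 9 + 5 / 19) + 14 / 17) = 42518279 / 34629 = 1227.82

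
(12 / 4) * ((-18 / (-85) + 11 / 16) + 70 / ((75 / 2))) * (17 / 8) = 2257 / 128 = 17.63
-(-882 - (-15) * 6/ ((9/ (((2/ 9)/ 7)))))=55546/ 63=881.68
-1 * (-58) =58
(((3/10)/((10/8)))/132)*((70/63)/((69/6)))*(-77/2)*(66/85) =-154/29325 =-0.01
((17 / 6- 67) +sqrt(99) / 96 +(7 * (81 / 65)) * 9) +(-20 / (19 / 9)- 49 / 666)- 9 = -1729834 / 411255 +sqrt(11) / 32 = -4.10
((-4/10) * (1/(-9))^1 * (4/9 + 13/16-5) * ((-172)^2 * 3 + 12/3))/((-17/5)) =11959871/2754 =4342.73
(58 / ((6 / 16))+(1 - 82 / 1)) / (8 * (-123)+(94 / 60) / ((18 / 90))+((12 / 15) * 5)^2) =-442 / 5761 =-0.08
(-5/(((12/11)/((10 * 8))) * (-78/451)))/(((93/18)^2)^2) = 35719200/12005773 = 2.98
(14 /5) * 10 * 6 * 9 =1512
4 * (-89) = -356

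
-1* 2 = -2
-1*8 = -8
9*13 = 117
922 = 922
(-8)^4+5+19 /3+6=12340 /3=4113.33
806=806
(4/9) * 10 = 40/9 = 4.44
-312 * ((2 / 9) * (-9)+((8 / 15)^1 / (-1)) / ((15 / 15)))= 3952 / 5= 790.40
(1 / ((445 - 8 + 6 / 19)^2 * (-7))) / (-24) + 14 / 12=13531738637 / 11598632808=1.17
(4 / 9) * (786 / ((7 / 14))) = 2096 / 3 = 698.67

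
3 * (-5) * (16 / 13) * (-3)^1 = 720 / 13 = 55.38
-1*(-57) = 57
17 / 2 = 8.50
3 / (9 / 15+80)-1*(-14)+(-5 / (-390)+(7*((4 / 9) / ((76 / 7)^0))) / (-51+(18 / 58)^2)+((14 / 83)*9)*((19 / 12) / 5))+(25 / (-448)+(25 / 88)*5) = 502817498352769 / 31754960677440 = 15.83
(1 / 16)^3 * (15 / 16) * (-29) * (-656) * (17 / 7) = 303195 / 28672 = 10.57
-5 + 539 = 534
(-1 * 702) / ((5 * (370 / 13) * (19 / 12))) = -54756 / 17575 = -3.12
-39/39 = -1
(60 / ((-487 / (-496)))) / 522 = 4960 / 42369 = 0.12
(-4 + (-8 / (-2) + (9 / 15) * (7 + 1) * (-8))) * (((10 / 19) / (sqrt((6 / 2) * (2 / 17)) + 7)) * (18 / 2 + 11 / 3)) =-30464 / 827 + 256 * sqrt(102) / 827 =-33.71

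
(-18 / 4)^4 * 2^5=13122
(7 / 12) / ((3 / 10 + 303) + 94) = 35 / 23838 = 0.00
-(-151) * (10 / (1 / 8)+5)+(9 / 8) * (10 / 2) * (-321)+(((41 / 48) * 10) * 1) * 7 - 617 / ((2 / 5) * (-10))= 11243.42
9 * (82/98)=7.53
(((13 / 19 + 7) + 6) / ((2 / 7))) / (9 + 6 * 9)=130 / 171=0.76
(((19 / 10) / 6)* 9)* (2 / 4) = 57 / 40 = 1.42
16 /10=8 /5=1.60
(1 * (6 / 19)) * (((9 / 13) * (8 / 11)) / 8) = 54 / 2717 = 0.02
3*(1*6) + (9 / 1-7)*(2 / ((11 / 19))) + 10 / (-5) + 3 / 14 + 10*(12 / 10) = 5409 / 154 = 35.12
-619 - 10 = -629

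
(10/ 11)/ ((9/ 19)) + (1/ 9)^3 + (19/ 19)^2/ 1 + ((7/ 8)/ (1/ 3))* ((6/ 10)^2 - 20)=-77999909/ 1603800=-48.63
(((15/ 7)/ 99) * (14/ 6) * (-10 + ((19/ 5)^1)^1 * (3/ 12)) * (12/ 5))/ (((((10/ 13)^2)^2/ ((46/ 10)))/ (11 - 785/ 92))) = -1173485807/ 33000000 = -35.56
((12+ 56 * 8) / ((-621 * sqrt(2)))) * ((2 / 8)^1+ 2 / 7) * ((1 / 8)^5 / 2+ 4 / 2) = -1092275 * sqrt(2) / 2752512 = -0.56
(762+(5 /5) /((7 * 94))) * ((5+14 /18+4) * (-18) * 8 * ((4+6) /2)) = -1764917440 /329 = -5364490.70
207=207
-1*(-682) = 682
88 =88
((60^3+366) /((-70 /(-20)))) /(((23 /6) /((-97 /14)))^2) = 36644178492 /181447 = 201955.27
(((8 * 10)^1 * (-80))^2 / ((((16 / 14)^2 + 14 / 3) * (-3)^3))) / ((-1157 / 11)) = 11038720000 / 4571307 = 2414.78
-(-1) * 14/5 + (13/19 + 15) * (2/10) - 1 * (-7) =1229/95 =12.94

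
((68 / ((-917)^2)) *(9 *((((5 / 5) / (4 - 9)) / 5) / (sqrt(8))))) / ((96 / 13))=-663 *sqrt(2) / 672711200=-0.00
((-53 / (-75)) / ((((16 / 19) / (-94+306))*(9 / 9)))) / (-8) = -53371 / 2400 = -22.24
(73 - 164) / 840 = -13 / 120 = -0.11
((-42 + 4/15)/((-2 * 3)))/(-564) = -313/25380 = -0.01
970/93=10.43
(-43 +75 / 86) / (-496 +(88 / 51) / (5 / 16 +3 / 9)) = 1909321 / 22358624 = 0.09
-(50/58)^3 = -15625/24389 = -0.64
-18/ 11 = -1.64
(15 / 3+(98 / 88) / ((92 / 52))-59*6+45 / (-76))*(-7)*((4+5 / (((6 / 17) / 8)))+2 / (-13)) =17887352455 / 62491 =286238.86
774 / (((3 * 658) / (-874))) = -112746 / 329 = -342.69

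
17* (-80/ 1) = -1360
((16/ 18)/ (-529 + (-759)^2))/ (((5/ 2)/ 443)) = 443/ 1618740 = 0.00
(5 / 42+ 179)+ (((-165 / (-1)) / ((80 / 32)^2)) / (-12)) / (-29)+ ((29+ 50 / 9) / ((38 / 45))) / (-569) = 5896638446 / 32919495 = 179.12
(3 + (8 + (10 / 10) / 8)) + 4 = 121 / 8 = 15.12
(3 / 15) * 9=9 / 5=1.80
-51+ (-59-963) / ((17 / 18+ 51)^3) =-41693379429 / 817400375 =-51.01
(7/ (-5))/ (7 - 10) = 7/ 15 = 0.47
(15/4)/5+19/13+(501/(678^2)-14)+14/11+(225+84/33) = 1188873292/5477901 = 217.03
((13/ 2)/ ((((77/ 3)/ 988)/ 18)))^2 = 120261916944/ 5929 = 20283676.33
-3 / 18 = -1 / 6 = -0.17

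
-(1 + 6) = -7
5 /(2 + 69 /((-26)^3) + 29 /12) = 1.13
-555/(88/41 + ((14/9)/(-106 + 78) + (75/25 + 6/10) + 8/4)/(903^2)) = -1669916861550/6458059739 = -258.58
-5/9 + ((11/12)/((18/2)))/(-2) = -131/216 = -0.61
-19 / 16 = -1.19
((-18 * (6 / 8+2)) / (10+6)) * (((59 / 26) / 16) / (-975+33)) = 1947 / 4179968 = 0.00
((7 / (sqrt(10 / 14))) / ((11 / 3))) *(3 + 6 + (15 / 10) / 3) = 399 *sqrt(35) / 110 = 21.46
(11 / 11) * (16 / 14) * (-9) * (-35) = 360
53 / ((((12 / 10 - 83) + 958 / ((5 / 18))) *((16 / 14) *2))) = 53 / 7696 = 0.01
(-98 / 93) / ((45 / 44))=-4312 / 4185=-1.03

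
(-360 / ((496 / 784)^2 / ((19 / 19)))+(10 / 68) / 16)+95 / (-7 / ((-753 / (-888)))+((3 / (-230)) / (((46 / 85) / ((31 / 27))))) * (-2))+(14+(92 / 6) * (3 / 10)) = -45714654346896541 / 51225792713440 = -892.41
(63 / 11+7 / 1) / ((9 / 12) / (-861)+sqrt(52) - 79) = -14576178960 / 89723581651 - 369013120 * sqrt(13) / 89723581651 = -0.18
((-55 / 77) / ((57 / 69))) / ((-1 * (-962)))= -115 / 127946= -0.00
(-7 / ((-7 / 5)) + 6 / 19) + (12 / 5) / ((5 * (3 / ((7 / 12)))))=7708 / 1425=5.41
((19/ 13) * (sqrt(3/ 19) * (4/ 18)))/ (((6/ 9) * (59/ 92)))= 92 * sqrt(57)/ 2301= 0.30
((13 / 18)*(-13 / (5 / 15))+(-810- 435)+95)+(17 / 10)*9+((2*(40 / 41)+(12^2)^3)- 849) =2983974.08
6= 6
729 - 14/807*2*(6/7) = 196093/269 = 728.97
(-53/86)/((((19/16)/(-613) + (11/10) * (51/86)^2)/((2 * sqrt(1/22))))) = -55881080 * sqrt(22)/383915741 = -0.68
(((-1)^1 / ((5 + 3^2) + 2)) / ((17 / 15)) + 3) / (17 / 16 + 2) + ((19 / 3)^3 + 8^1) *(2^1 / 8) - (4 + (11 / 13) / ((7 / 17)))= 60.42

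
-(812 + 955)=-1767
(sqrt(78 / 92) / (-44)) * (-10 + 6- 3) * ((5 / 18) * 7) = 245 * sqrt(1794) / 36432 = 0.28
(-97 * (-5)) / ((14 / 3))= 1455 / 14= 103.93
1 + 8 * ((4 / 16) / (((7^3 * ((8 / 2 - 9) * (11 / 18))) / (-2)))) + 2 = 56667 / 18865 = 3.00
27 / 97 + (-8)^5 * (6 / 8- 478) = 1516937243 / 97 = 15638528.28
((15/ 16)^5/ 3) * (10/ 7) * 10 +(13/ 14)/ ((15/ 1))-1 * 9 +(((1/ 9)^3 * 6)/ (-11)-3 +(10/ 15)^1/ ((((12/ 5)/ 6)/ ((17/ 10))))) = -138736170079/ 24524881920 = -5.66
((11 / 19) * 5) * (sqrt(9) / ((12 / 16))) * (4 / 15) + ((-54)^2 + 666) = 204350 / 57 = 3585.09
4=4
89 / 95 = 0.94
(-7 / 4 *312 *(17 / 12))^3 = -3702294323 / 8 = -462786790.38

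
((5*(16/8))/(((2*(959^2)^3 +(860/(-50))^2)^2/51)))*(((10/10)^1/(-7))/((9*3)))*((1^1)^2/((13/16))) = -425000/309732804679321745095226848194004726881051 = -0.00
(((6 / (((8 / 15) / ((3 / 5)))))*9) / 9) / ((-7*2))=-27 / 56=-0.48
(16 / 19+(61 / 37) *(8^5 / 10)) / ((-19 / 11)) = -208912176 / 66785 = -3128.13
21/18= 7/6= 1.17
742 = 742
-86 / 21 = -4.10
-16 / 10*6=-48 / 5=-9.60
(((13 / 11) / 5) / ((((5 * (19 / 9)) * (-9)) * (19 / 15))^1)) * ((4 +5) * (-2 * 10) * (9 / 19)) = 12636 / 75449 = 0.17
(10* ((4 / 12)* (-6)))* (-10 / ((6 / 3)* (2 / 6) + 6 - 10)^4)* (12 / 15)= 162 / 125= 1.30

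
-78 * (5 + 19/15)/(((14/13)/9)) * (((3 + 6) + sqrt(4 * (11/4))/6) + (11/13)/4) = -2634021/70 - 23829 * sqrt(11)/35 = -39886.92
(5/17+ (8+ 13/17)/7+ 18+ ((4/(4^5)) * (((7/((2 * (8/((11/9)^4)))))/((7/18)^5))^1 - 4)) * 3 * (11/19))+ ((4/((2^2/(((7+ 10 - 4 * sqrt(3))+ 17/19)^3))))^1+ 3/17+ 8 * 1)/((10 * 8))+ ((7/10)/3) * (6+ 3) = 4526186461703/35835366784 - 91032 * sqrt(3)/1805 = 38.95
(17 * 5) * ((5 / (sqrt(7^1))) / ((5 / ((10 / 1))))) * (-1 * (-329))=39950 * sqrt(7)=105697.76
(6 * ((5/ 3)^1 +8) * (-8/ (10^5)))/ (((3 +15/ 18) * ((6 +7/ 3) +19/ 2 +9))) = -522/ 11571875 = -0.00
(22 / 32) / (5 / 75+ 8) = 15 / 176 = 0.09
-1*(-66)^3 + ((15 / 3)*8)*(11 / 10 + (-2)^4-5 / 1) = 287980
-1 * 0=0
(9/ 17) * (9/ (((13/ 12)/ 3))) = 2916/ 221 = 13.19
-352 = -352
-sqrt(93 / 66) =-sqrt(682) / 22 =-1.19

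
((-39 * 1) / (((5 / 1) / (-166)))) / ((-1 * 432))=-1079 / 360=-3.00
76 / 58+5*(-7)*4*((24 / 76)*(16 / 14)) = -27118 / 551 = -49.22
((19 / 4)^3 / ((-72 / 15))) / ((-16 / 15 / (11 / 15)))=377245 / 24576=15.35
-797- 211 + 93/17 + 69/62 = -1055493/1054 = -1001.42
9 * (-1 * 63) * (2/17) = -1134/17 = -66.71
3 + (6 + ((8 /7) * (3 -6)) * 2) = 15 /7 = 2.14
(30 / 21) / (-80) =-1 / 56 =-0.02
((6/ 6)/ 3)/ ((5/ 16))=16/ 15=1.07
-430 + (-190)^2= 35670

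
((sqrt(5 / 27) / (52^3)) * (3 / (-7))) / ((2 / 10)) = -5 * sqrt(15) / 2952768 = -0.00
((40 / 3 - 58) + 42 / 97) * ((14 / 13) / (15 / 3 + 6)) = -180208 / 41613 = -4.33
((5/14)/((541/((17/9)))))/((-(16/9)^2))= -765/1938944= -0.00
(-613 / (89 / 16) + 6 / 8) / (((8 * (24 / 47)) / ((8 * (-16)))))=1831355 / 534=3429.50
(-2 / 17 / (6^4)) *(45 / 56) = -5 / 68544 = -0.00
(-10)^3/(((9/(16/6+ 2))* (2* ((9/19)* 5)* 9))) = -26600/2187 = -12.16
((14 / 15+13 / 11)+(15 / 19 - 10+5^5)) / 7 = 9774631 / 21945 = 445.41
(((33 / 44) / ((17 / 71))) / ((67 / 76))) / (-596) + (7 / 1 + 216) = 151378165 / 678844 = 222.99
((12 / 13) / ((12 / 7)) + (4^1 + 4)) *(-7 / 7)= -111 / 13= -8.54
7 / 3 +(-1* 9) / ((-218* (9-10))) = 1499 / 654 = 2.29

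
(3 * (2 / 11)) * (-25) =-150 / 11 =-13.64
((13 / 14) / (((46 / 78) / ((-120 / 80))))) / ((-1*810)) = 169 / 57960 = 0.00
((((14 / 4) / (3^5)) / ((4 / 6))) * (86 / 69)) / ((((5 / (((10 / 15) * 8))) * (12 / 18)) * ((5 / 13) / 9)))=1.01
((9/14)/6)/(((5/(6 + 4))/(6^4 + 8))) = 1956/7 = 279.43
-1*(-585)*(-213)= -124605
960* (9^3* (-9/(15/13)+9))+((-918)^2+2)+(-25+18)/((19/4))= 31968118/19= 1682532.53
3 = 3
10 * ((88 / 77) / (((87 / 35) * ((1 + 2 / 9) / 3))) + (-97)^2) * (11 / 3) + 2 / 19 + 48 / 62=17680829656 / 51243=345038.93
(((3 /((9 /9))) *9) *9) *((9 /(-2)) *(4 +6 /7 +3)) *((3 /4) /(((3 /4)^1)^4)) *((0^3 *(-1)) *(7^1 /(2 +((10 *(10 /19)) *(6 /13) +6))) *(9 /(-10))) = 0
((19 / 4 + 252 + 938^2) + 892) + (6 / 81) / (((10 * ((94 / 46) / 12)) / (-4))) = 7453197193 / 8460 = 880992.58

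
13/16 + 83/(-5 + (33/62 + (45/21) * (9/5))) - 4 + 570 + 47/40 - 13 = 355359/848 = 419.06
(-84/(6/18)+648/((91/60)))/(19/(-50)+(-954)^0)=797400/2821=282.67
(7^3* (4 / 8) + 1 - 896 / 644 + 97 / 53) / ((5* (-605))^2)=3373 / 178473790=0.00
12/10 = 6/5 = 1.20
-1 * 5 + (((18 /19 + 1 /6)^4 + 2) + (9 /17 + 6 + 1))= 17427452129 /2871232272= 6.07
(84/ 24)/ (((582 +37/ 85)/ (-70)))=-0.42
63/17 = 3.71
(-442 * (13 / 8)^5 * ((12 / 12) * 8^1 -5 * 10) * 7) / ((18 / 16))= 4020731897 / 3072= 1308832.00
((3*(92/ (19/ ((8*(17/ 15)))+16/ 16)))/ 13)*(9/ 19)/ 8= 42228/ 103987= 0.41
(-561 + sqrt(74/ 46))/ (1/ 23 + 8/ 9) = -116127/ 193 + 9 * sqrt(851)/ 193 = -600.33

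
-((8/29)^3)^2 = -262144/594823321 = -0.00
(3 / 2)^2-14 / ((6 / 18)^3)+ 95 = -1123 / 4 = -280.75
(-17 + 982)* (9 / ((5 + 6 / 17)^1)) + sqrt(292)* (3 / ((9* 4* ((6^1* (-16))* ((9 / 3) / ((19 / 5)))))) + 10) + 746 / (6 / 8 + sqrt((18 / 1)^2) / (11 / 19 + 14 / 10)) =172781* sqrt(73) / 8640 + 286053463 / 168441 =1869.10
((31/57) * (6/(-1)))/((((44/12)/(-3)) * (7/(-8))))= -3.05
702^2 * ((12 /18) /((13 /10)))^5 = 38400000 /2197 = 17478.38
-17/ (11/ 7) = -119/ 11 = -10.82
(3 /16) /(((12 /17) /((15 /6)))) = 85 /128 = 0.66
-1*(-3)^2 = -9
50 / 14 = 25 / 7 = 3.57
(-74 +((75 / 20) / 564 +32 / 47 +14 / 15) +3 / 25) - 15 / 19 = -1665509 / 22800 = -73.05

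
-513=-513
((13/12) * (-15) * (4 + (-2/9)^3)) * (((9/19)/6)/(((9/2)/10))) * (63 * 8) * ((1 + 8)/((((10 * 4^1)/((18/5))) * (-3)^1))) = 264628/171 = 1547.53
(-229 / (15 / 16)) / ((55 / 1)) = -3664 / 825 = -4.44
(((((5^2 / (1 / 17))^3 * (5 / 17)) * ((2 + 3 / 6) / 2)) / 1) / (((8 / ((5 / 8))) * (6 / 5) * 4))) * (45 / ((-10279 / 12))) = -127001953125 / 5262848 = -24131.79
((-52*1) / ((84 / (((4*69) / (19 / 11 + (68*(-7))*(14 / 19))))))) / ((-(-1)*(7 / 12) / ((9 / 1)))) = 2076624 / 274939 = 7.55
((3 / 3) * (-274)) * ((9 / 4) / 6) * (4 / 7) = -411 / 7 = -58.71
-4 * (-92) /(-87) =-368 /87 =-4.23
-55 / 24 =-2.29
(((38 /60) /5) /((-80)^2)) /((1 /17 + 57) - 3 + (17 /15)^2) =969 /2709606400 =0.00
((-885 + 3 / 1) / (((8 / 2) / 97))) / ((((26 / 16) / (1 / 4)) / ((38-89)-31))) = 3507714 / 13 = 269824.15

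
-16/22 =-8/11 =-0.73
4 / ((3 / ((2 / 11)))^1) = 0.24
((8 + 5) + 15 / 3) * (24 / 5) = 432 / 5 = 86.40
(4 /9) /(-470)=-2 /2115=-0.00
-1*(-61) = 61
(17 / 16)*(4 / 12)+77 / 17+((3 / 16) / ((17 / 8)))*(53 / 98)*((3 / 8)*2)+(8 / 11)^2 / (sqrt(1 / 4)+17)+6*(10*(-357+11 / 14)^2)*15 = 345316093989277 / 3023790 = 114199760.56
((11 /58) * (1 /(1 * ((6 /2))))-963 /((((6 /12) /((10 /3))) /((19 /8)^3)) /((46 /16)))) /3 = -22028393063 /267264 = -82421.85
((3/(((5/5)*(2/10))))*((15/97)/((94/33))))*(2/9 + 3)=23925/9118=2.62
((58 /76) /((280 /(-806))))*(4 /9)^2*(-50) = 233740 /10773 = 21.70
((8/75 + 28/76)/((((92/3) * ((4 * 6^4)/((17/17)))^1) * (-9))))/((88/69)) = -677/2600294400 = -0.00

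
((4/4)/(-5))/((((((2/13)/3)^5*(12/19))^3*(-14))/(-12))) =-559741360197715031073452949/36700160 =-15251741687167440988.63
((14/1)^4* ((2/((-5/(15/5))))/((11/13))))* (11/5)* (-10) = 5992896/5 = 1198579.20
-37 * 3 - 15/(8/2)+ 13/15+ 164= 3007/60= 50.12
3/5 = 0.60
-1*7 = -7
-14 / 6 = -7 / 3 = -2.33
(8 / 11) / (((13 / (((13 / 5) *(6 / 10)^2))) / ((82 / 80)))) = 0.05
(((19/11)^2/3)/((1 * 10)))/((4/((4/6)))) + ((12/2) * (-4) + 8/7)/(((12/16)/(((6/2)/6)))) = -2320673/152460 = -15.22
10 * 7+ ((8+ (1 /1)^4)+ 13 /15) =1198 /15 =79.87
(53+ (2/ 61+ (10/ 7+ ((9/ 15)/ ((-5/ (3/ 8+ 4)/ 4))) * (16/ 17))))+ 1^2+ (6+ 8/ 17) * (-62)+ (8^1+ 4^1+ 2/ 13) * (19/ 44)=-3554688481/ 10380370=-342.44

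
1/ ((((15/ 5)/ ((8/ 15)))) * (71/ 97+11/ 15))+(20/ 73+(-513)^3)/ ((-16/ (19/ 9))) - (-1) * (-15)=99805713060683/ 5602896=17813236.77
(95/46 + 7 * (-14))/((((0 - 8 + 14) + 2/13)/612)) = -8777457/920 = -9540.71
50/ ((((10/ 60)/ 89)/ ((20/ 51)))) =178000/ 17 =10470.59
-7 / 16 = -0.44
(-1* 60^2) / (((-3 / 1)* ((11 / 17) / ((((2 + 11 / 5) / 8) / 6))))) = 1785 / 11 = 162.27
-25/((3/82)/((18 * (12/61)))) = -147600/61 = -2419.67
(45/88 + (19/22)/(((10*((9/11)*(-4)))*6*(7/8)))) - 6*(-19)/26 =5287511/1081080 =4.89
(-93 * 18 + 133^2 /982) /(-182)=9.10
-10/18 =-5/9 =-0.56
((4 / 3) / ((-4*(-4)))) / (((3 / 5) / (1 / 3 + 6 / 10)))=7 / 54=0.13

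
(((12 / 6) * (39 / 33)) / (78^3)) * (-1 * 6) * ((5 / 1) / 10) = -1 / 66924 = -0.00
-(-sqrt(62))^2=-62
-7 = -7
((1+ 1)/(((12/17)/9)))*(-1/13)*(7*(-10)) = 1785/13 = 137.31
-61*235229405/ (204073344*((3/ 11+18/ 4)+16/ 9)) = -157838930755/ 14704618176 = -10.73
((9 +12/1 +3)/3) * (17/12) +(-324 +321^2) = 308185/3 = 102728.33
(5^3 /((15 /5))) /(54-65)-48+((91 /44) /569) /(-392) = -217822343 /4206048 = -51.79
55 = 55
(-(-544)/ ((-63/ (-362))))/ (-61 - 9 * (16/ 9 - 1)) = -2896/ 63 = -45.97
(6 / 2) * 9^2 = 243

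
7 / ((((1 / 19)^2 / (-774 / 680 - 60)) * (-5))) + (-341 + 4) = 51955849 / 1700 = 30562.26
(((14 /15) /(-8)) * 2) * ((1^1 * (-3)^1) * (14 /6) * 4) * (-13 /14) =-91 /15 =-6.07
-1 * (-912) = 912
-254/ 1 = -254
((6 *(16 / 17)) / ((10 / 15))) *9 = 1296 / 17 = 76.24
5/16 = 0.31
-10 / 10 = -1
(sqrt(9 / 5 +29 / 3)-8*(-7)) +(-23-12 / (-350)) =2*sqrt(645) / 15 +5781 / 175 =36.42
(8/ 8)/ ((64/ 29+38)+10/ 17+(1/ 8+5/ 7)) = 27608/ 1149443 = 0.02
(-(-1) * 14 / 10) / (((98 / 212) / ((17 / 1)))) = 1802 / 35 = 51.49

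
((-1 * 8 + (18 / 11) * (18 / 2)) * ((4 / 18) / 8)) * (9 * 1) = 37 / 22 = 1.68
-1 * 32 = -32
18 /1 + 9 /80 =18.11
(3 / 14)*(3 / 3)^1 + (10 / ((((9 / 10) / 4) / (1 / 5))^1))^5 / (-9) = -45873605677 / 7440174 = -6165.66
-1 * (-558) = 558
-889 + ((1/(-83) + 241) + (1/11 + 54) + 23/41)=-22211251/37433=-593.36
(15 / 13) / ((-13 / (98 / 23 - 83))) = 27165 / 3887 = 6.99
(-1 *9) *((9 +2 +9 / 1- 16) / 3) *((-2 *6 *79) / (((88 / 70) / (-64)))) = -6370560 / 11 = -579141.82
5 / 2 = 2.50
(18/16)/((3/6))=9/4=2.25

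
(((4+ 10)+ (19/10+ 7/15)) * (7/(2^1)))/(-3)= -3437/180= -19.09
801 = 801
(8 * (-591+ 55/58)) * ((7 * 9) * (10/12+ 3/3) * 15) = -237165390/29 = -8178116.90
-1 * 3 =-3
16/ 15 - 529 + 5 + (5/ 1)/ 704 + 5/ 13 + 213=-42493873/ 137280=-309.54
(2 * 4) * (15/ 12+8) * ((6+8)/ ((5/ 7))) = 1450.40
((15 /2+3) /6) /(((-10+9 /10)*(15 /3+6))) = -5 /286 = -0.02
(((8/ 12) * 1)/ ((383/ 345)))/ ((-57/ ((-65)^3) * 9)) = 63163750/ 196479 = 321.48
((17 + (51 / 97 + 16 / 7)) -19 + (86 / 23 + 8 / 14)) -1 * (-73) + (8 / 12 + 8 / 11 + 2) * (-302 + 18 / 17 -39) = -9423634064 / 8761137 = -1075.62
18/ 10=1.80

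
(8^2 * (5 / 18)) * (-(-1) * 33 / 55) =32 / 3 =10.67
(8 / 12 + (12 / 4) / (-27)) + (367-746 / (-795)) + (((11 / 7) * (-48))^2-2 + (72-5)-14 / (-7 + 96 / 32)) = 6126.46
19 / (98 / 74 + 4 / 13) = 9139 / 785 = 11.64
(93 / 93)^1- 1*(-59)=60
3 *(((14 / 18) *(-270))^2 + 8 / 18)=396904 / 3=132301.33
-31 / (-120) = 31 / 120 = 0.26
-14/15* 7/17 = -98/255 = -0.38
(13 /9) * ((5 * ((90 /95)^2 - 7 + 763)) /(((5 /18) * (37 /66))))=468879840 /13357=35103.68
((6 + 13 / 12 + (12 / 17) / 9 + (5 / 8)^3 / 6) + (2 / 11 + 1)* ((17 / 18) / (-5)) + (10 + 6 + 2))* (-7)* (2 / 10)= -1506714727 / 43084800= -34.97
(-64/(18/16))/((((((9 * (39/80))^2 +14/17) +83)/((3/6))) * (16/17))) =-29593600/100929753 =-0.29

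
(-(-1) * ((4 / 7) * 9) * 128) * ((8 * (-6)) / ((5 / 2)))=-442368 / 35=-12639.09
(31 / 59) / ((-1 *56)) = -31 / 3304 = -0.01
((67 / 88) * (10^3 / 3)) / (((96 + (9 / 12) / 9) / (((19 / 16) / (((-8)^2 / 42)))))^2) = 3999925125 / 239591407616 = 0.02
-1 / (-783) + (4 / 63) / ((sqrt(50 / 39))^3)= 1 / 783 + 13 * sqrt(78) / 2625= 0.05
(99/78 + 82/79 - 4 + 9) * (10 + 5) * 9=2026215/2054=986.47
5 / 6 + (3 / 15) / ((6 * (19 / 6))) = 481 / 570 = 0.84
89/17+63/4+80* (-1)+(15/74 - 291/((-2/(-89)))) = -32728913/2516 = -13008.31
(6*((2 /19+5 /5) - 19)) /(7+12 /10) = -13.09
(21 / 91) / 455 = 3 / 5915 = 0.00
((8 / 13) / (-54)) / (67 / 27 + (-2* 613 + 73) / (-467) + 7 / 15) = -9340 / 4439773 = -0.00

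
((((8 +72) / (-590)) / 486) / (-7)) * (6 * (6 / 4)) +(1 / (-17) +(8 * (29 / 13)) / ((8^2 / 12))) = 16204171 / 4928742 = 3.29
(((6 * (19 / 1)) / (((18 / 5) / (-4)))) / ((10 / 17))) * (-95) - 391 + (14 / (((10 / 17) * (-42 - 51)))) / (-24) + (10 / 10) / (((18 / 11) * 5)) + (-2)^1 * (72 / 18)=223845043 / 11160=20057.80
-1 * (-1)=1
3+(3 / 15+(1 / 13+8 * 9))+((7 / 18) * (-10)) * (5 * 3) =3304 / 195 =16.94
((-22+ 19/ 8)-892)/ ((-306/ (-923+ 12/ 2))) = -131131/ 48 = -2731.90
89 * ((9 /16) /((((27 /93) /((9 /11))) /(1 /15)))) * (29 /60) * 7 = 560077 /17600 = 31.82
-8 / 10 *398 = -1592 / 5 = -318.40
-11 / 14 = -0.79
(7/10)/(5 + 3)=7/80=0.09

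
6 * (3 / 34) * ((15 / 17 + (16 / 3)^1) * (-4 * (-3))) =11412 / 289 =39.49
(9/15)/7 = 3/35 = 0.09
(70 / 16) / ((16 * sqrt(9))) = 35 / 384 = 0.09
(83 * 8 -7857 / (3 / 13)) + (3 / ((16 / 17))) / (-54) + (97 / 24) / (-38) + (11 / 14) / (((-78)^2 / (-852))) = -216102493895 / 6473376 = -33383.28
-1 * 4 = -4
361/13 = 27.77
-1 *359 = -359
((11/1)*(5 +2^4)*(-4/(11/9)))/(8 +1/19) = -1596/17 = -93.88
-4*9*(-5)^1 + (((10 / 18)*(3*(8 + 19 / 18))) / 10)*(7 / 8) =156661 / 864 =181.32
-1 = -1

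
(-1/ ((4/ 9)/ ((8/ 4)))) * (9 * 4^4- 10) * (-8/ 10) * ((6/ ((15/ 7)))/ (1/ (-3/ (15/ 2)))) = -1156176/ 125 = -9249.41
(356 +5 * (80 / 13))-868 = -6256 / 13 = -481.23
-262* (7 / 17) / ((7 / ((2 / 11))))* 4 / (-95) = 2096 / 17765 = 0.12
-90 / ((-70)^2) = -9 / 490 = -0.02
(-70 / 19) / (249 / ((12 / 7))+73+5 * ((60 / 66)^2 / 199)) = -963160 / 57062339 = -0.02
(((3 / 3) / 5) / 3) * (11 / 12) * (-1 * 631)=-6941 / 180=-38.56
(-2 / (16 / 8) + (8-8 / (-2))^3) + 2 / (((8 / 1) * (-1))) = 6907 / 4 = 1726.75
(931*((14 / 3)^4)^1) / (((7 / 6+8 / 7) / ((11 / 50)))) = 2753927792 / 65475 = 42060.75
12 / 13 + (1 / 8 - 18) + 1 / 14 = -12289 / 728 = -16.88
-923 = -923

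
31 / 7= 4.43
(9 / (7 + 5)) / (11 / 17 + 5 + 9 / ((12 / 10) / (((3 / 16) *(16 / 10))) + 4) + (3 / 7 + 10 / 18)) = 6426 / 66455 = 0.10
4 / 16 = 1 / 4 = 0.25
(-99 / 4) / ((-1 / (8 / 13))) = 198 / 13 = 15.23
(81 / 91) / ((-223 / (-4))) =324 / 20293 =0.02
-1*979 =-979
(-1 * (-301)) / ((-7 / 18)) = -774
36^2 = 1296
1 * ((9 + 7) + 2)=18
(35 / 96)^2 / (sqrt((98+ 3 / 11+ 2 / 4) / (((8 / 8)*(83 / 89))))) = 1225*sqrt(353142922) / 1782346752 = 0.01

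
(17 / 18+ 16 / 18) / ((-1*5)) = -11 / 30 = -0.37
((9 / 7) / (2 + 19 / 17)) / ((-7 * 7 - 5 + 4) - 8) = -153 / 21518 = -0.01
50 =50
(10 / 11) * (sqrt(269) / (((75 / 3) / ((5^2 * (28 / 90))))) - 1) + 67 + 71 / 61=28 * sqrt(269) / 99 + 45128 / 671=71.89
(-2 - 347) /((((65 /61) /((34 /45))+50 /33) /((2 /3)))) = -15924172 /200225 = -79.53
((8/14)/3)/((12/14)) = 2/9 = 0.22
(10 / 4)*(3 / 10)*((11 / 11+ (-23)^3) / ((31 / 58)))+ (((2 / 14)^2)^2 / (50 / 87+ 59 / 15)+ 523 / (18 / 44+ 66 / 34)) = -2161710209719202 / 128298128889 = -16849.12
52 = 52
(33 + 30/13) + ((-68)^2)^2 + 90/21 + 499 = 1945754228/91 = 21381914.59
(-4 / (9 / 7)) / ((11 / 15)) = -140 / 33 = -4.24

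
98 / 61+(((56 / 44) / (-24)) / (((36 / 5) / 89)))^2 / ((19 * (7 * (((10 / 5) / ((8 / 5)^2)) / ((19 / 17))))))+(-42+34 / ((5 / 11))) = 125907384791 / 3658909320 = 34.41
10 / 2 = 5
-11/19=-0.58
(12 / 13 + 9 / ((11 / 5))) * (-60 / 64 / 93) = -0.05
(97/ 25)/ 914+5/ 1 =114347/ 22850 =5.00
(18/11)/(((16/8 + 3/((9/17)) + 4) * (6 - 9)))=-18/385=-0.05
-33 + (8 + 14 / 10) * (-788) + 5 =-37176 / 5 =-7435.20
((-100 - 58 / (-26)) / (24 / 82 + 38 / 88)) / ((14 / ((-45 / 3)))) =17196630 / 118937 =144.59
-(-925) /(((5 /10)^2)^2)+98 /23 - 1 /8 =2723961 /184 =14804.14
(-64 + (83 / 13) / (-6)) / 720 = -1015 / 11232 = -0.09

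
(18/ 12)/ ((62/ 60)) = 45/ 31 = 1.45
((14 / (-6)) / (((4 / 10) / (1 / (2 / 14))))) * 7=-1715 / 6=-285.83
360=360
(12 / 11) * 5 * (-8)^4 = 245760 / 11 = 22341.82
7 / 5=1.40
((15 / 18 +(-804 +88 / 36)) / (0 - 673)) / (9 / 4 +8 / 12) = 4118 / 10095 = 0.41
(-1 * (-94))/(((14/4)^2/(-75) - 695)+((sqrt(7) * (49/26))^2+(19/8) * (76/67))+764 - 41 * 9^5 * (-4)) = 159654300/16448014663099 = 0.00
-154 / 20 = -77 / 10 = -7.70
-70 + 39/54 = -1247/18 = -69.28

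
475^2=225625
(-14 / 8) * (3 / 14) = -3 / 8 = -0.38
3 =3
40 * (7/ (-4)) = -70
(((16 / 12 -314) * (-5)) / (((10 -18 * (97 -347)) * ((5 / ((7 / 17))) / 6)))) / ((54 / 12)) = 13132 / 345015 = 0.04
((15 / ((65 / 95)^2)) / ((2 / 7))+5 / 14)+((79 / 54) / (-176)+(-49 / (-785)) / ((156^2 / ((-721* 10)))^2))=201362466570259 / 1789900047936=112.50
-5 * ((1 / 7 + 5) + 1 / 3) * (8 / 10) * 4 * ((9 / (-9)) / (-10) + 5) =-3128 / 7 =-446.86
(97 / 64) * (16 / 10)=97 / 40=2.42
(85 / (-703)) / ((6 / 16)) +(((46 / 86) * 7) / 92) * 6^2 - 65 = -5791028 / 90687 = -63.86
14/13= 1.08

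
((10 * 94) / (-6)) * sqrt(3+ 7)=-470 * sqrt(10) / 3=-495.42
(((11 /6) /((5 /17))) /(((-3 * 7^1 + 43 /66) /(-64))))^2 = 59969536 /156025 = 384.36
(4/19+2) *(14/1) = 588/19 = 30.95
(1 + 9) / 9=1.11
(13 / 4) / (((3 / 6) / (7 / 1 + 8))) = 195 / 2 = 97.50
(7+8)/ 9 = 1.67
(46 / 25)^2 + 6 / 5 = 2866 / 625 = 4.59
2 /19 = 0.11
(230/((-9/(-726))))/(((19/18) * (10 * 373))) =4.71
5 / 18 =0.28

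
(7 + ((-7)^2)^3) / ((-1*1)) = -117656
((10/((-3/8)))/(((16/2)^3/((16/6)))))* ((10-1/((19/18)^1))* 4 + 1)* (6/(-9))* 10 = 17675/513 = 34.45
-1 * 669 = -669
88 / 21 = 4.19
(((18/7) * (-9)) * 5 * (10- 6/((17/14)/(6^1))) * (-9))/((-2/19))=23131170/119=194379.58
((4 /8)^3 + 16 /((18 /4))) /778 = 265 /56016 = 0.00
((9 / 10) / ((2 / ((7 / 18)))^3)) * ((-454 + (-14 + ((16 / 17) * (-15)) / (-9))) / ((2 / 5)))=-2039821 / 264384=-7.72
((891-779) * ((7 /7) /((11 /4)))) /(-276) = -112 /759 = -0.15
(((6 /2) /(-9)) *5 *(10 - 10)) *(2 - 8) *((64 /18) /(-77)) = 0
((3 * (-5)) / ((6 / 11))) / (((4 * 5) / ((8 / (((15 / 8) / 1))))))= -88 / 15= -5.87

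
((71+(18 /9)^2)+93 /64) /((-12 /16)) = -1631 /16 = -101.94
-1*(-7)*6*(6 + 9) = 630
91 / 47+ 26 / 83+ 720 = 2817495 / 3901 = 722.25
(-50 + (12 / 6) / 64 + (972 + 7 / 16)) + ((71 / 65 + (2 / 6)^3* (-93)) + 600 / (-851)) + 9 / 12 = 14658836173 / 15930720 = 920.16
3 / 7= 0.43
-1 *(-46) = 46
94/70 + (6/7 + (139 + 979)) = 1120.20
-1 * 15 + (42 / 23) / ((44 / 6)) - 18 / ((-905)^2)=-3056605854 / 207213325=-14.75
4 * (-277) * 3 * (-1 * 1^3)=3324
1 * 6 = 6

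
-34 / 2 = -17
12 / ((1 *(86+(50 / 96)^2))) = 27648 / 198769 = 0.14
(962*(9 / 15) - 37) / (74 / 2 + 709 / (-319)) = 861619 / 55470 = 15.53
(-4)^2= 16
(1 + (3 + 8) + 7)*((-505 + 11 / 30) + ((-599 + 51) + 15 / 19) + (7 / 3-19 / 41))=-8179297 / 410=-19949.50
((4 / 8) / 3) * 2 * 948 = 316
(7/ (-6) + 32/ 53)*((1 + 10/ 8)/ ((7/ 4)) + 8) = -11635/ 2226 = -5.23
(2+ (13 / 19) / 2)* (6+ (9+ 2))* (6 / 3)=1513 / 19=79.63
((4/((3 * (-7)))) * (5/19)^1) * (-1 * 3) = 20/133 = 0.15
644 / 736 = 7 / 8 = 0.88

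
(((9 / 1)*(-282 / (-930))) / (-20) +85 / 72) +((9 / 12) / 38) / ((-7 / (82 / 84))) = 108196007 / 103899600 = 1.04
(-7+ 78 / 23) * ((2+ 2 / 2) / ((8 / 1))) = -249 / 184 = -1.35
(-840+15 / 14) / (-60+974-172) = -11745 / 10388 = -1.13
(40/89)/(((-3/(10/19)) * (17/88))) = -0.41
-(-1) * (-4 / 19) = -4 / 19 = -0.21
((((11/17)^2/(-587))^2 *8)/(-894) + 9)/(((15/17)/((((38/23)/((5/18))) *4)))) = 35196177882343952/145036422805475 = 242.67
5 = 5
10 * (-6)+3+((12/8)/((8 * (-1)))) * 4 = -231/4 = -57.75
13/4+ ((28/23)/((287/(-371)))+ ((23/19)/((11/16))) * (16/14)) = 20355317/5518436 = 3.69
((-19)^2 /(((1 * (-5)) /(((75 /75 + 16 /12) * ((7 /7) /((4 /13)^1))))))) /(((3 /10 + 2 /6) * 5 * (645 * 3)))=-1729 /19350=-0.09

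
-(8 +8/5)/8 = -6/5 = -1.20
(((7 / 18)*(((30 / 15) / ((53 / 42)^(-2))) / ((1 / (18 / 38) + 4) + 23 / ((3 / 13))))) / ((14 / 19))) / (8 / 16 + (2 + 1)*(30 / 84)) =53371 / 5277888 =0.01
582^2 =338724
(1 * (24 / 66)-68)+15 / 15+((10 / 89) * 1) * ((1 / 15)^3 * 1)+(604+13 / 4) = 1429004113 / 2643300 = 540.61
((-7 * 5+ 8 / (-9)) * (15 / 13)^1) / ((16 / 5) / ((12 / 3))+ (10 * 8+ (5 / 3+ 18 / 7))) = -0.49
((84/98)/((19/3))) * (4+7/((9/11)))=226/133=1.70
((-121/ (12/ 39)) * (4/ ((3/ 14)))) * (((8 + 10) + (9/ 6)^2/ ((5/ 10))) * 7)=-1156155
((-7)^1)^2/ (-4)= -49/ 4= -12.25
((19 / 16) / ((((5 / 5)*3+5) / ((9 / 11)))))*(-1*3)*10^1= -2565 / 704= -3.64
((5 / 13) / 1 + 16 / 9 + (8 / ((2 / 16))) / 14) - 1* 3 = 3058 / 819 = 3.73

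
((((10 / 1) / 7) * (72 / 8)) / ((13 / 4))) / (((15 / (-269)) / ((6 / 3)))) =-12912 / 91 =-141.89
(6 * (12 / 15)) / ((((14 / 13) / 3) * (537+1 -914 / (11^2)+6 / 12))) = 113256 / 4497115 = 0.03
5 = 5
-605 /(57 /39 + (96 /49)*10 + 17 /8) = -3083080 /118117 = -26.10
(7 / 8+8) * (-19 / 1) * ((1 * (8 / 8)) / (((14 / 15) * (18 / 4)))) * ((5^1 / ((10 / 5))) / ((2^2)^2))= -33725 / 5376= -6.27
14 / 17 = 0.82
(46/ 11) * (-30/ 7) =-1380/ 77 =-17.92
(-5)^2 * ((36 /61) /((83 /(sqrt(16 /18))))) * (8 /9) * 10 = 16000 * sqrt(2) /15189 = 1.49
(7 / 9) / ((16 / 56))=49 / 18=2.72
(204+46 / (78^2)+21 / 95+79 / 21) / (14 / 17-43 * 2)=-7152754403 / 2929202640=-2.44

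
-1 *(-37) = 37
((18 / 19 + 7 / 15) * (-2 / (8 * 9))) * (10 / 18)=-403 / 18468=-0.02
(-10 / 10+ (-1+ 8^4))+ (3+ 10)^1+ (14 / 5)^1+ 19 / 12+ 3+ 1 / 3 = 4114.72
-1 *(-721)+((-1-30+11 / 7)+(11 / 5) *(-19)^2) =52002 / 35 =1485.77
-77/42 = -11/6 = -1.83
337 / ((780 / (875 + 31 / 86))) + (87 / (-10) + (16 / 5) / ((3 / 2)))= 1661947 / 4472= 371.63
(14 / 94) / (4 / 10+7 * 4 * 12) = 35 / 79054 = 0.00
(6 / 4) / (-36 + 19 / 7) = -21 / 466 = -0.05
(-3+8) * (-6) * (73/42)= -365/7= -52.14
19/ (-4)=-4.75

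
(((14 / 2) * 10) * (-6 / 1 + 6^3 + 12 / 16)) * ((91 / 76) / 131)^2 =244330905 / 198243872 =1.23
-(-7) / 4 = 7 / 4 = 1.75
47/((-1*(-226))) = 47/226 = 0.21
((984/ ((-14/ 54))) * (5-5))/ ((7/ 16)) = 0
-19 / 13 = -1.46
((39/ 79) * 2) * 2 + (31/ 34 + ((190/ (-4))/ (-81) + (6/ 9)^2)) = 426137/ 108783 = 3.92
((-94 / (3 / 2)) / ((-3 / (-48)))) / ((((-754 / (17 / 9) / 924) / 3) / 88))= 692995072 / 1131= 612727.74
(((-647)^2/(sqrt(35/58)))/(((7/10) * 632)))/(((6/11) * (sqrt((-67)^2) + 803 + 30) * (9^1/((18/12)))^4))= 4604699 * sqrt(2030)/108363225600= 0.00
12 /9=4 /3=1.33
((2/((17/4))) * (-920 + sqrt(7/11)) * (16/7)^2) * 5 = -9420800/833 + 10240 * sqrt(77)/9163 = -11299.68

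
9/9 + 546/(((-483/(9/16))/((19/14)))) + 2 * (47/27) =251675/69552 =3.62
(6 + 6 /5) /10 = 18 /25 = 0.72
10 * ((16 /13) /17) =160 /221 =0.72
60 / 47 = 1.28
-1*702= -702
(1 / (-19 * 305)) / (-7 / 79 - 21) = 79 / 9654470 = 0.00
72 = 72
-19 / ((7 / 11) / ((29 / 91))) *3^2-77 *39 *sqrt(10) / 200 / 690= -54549 / 637-1001 *sqrt(10) / 46000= -85.70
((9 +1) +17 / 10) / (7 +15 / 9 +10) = 351 / 560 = 0.63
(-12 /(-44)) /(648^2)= 1 /1539648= 0.00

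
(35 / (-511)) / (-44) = 5 / 3212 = 0.00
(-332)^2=110224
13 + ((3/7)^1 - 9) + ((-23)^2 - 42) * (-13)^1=-44286/7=-6326.57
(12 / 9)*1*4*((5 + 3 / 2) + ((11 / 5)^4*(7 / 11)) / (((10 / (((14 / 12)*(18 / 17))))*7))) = 5748608 / 159375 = 36.07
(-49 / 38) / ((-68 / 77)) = 3773 / 2584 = 1.46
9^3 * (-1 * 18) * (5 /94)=-32805 /47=-697.98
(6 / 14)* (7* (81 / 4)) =243 / 4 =60.75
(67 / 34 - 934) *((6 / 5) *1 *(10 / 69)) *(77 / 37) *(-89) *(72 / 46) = 46991.08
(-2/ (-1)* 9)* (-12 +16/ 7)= -1224/ 7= -174.86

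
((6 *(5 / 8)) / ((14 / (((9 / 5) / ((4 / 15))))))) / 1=405 / 224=1.81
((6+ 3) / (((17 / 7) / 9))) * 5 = 2835 / 17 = 166.76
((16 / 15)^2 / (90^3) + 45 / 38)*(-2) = -922641841 / 389559375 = -2.37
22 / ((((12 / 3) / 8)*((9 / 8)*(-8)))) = -44 / 9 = -4.89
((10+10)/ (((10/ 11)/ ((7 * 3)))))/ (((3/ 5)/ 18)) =13860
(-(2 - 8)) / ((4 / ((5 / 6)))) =1.25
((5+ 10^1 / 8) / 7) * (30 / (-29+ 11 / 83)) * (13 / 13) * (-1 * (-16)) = -62250 / 4193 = -14.85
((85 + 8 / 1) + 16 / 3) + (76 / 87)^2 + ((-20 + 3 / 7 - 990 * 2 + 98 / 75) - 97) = -2644074647 / 1324575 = -1996.17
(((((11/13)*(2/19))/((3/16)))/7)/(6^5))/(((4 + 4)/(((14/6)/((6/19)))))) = 11/1364688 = 0.00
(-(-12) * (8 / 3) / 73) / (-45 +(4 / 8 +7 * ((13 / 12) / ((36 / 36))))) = -384 / 32339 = -0.01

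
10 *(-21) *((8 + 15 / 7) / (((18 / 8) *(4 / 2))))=-1420 / 3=-473.33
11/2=5.50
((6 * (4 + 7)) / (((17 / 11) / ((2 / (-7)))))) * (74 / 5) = -107448 / 595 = -180.58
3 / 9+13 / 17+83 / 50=7033 / 2550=2.76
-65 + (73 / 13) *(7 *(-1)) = -1356 / 13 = -104.31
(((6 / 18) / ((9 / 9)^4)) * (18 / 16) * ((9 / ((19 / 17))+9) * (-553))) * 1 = -3536.29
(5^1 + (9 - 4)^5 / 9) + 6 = 3224 / 9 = 358.22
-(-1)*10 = 10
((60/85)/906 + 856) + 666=1522.00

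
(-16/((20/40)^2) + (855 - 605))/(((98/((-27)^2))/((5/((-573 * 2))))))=-112995/18718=-6.04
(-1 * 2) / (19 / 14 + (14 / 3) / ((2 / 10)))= -84 / 1037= -0.08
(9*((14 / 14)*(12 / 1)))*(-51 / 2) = -2754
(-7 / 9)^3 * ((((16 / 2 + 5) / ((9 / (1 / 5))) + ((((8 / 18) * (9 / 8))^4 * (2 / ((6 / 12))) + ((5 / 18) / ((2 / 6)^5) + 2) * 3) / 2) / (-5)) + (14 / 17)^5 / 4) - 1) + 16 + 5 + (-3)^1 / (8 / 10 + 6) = 11428737781721 / 372627271080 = 30.67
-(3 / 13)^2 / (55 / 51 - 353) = 459 / 3033212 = 0.00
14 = 14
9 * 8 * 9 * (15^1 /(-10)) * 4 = -3888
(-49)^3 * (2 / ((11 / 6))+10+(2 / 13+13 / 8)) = -1732146227 / 1144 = -1514113.83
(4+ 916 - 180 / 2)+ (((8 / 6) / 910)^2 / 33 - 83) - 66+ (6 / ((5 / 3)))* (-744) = -122812985291 / 61486425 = -1997.40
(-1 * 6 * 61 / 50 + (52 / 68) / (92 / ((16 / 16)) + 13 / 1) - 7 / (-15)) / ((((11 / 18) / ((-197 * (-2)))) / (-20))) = 577771056 / 6545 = 88276.71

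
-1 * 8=-8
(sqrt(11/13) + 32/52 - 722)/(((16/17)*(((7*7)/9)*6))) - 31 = -555091/10192 + 51*sqrt(143)/20384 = -54.43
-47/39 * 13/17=-47/51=-0.92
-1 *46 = -46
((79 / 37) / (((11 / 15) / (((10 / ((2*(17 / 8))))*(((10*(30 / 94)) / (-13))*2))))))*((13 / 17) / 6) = -2370000 / 5528281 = -0.43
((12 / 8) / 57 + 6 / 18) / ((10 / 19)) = 41 / 60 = 0.68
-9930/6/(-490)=331/98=3.38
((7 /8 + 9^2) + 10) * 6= 2205 /4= 551.25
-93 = -93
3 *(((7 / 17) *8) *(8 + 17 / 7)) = 1752 / 17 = 103.06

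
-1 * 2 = -2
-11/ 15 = -0.73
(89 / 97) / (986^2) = 89 / 94303012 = 0.00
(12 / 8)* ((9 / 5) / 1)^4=19683 / 1250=15.75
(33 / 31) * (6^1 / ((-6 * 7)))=-33 / 217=-0.15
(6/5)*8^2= 384/5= 76.80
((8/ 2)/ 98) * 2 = 4/ 49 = 0.08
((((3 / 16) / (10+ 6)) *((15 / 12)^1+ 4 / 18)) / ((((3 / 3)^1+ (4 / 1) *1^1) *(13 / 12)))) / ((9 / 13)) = 53 / 11520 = 0.00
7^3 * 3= 1029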